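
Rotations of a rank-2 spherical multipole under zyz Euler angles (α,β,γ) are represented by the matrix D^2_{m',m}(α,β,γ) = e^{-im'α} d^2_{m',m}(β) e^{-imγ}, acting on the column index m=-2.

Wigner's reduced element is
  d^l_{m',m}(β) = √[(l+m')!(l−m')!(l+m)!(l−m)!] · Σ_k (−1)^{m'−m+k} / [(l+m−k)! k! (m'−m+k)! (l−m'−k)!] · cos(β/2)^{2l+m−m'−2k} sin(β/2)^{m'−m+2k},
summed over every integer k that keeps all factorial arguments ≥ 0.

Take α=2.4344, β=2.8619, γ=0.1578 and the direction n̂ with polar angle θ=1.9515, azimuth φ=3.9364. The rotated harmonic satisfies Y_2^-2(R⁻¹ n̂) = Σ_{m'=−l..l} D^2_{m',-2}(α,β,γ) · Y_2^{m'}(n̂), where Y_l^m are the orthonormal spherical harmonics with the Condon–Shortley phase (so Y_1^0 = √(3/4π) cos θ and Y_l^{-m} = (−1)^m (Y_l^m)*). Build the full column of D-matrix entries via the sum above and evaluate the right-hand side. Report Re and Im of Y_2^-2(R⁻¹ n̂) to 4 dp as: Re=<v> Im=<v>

Need the full column D^2_{m',-2} for m'=−2..2 at α=2.4344, β=2.8619, γ=0.1578.
cos(β/2)=0.139391, sin(β/2)=0.990237
d^2_{-2,-2}: single k=0 term ⇒ +0.000378;  D = +0.000172-0.000336i
d^2_{-1,-2}: single k=0 term ⇒ -0.005364;  D = +0.004958-0.002047i
d^2_{0,-2}: single k=0 term ⇒ +0.046668;  D = +0.044364+0.014485i
d^2_{1,-2}: single k=0 term ⇒ -0.270696;  D = +0.141029+0.231057i
d^2_{2,-2}: single k=0 term ⇒ +0.961518;  D = -0.152417+0.949361i
Y_2^{m'}(θ=1.9515,φ=3.9364) and Σ D·Y over m':
  (+0.0002-0.0003i)·(-0.0063-0.3329i)  (+0.0050-0.0020i)·(+0.1867-0.1902i)  (+0.0444+0.0145i)·(-0.1848+0.0000i)  (+0.1410+0.2311i)·(-0.1867-0.1902i)  (-0.1524+0.9494i)·(-0.0063+0.3329i)
Y_2^-2(R⁻¹ n̂) = -0.305220-0.130698i

Re=-0.3052 Im=-0.1307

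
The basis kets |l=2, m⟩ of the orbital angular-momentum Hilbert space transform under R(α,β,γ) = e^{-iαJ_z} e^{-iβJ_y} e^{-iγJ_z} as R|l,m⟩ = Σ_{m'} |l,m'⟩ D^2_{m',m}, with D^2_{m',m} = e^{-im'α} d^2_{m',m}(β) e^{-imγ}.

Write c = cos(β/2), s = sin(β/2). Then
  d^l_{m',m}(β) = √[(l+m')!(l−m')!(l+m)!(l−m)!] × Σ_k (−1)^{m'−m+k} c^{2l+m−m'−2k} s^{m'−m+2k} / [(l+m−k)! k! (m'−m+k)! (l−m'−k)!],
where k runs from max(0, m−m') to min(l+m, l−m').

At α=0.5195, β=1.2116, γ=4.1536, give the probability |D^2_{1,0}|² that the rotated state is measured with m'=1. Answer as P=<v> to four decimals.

P=0.1624

First d^2_{1,0}(β=1.2116), then the phase factors e^{-i(1)α} and e^{-i(0)γ}:
Half-angle: c=0.822047, s=0.569420. N=√(6·1·2·2)=4.898979
k∈{0,1} keeps every argument non-negative
  k=0: (−1)^1·4.8990/(2)·0.8220^3·0.5694^1 = -0.774815
  k=1: (−1)^2·4.8990/(2)·0.8220^1·0.5694^3 = +0.371766
d^2_{1,0}(1.2116) = -0.774815 +0.371766 = -0.403048
|D^2_{1,0}|² = |d^2_{1,0}(β)|² = (-0.403048)² = 0.162448 (the z-rotation phases have unit modulus)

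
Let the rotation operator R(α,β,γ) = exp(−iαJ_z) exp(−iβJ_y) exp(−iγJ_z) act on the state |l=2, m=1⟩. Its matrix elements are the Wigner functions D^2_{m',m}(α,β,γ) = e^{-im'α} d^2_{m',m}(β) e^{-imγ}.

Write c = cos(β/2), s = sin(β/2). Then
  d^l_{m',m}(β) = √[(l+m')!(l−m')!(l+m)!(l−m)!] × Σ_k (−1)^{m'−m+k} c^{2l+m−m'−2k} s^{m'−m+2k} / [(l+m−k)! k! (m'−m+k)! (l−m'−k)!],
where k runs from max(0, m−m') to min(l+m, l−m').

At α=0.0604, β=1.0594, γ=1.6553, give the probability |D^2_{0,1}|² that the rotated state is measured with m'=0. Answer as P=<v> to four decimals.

P=0.2732

Split into d^2_{0,1}(β=1.0594) × two z-phases.
With c≡cos(β/2)=0.862959 and s≡sin(β/2)=0.505274, N=[2·2·6·1]^{1/2}=4.898979
k∈{1,2} keeps every argument non-negative
  k=1: (−1)^0·4.8990/(2)·0.8630^3·0.5053^1 = +0.795377
  k=2: (−1)^1·4.8990/(2)·0.8630^1·0.5053^3 = -0.272677
d^2_{0,1}(1.0594) = +0.795377 -0.272677 = +0.522700
|D^2_{0,1}|² = |d^2_{0,1}(β)|² = (+0.522700)² = 0.273216 (the z-rotation phases have unit modulus)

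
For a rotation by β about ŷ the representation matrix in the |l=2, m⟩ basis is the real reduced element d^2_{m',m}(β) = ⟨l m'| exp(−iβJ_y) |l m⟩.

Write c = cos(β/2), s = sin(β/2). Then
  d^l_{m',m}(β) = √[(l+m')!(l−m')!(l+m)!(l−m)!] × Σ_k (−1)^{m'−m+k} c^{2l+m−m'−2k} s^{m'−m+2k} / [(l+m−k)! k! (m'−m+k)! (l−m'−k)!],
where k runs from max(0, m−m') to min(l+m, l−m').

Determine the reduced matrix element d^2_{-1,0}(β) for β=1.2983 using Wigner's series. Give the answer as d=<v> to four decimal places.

d=0.3175

d^2_{-1,0}(β=1.2983) via Wigner's sum:
With c≡cos(β/2)=0.796598 and s≡sin(β/2)=0.604510, N=[1·6·2·2]^{1/2}=4.898979
k: max(0,(0)−(-1))=1 … min(2+(0),2−(-1))=2
  k=1: (−1)^0·4.8990/(2)·0.7966^3·0.6045^1 = +0.748508
  k=2: (−1)^1·4.8990/(2)·0.7966^1·0.6045^3 = -0.431047
d^2_{-1,0}(1.2983) = +0.748508 -0.431047 = +0.317461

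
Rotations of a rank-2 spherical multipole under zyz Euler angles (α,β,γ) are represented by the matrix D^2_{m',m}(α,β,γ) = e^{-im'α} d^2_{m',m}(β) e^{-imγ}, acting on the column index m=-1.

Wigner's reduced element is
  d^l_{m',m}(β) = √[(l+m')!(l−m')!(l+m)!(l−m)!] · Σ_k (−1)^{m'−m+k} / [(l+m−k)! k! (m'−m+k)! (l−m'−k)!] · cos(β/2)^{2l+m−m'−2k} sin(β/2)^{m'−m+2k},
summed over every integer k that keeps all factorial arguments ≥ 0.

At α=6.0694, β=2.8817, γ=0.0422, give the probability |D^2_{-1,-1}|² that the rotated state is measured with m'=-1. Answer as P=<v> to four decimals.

P=0.0024

D^2_{-1,-1}(6.0694,2.8817,0.0422) = e^{-i·-1·6.0694}·d^2_{-1,-1}(2.8817)·e^{-i·-1·0.0422}. Compute d first:
With c≡cos(β/2)=0.129581 and s≡sin(β/2)=0.991569, N=[1·6·1·6]^{1/2}=6.000000
k∈{0,1} keeps every argument non-negative
  k=0: (−1)^0·6.0000/(6)·0.1296^4·0.9916^0 = +0.000282
  k=1: (−1)^1·6.0000/(2)·0.1296^2·0.9916^2 = -0.049528
d^2_{-1,-1}(2.8817) = +0.000282 -0.049528 = -0.049246
|D^2_{-1,-1}|² = |d^2_{-1,-1}(β)|² = (-0.049246)² = 0.002425 (the z-rotation phases have unit modulus)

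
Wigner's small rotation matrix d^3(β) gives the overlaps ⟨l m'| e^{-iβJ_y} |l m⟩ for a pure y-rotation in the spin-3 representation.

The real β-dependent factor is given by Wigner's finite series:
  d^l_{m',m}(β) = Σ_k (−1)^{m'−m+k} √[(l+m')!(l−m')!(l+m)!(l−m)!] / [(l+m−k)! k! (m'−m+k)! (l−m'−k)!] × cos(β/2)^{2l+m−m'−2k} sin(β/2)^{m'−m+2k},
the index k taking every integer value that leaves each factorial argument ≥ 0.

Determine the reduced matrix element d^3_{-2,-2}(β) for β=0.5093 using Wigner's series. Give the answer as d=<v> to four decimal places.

d^3_{-2,-2}(β=0.5093) via Wigner's sum:
With c≡cos(β/2)=0.967752 and s≡sin(β/2)=0.251907, N=[1·120·1·120]^{1/2}=120.000000
k∈{0,1} keeps every argument non-negative
  k=0: (−1)^0·120.0000/(120)·0.9678^6·0.2519^0 = +0.821454
  k=1: (−1)^1·120.0000/(24)·0.9678^4·0.2519^2 = -0.278295
d^3_{-2,-2}(0.5093) = +0.821454 -0.278295 = +0.543159

d=0.5432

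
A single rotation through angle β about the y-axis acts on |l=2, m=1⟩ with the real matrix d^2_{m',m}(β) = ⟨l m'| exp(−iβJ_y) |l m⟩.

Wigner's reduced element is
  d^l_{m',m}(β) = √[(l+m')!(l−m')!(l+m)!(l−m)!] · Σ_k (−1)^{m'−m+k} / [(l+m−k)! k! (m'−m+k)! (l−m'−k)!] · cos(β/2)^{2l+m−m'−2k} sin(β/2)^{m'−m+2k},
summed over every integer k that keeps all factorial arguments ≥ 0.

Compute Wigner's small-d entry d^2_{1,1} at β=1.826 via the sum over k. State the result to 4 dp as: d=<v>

d=-0.5625

d^2_{1,1}(β=1.826) via Wigner's sum:
Half-angle: c=0.611374, s=0.791341. N=√(6·1·6·1)=6.000000
Admissible k: 0..1 (factorial args all ≥0)
  k=0: (−1)^0·6.0000/(6)·0.6114^4·0.7913^0 = +0.139711
  k=1: (−1)^1·6.0000/(2)·0.6114^2·0.7913^2 = -0.702205
d^2_{1,1}(1.826) = +0.139711 -0.702205 = -0.562494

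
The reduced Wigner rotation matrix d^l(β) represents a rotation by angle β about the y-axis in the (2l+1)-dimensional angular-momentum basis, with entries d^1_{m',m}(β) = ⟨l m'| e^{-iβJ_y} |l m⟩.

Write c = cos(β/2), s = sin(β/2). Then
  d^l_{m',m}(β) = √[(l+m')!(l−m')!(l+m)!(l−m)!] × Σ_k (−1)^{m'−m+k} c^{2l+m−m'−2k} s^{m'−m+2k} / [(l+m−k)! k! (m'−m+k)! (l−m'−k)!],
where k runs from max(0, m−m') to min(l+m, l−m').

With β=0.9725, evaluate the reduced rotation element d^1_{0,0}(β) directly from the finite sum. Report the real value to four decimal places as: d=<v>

d^1_{0,0}(β=0.9725) via Wigner's sum:
c=cos(0.9725/2)=0.884091, s=sin(0.9725/2)=0.467314; N=√[1·1·1·1]=1.000000
k: max(0,(0)−(0))=0 … min(1+(0),1−(0))=1
  k=0: (−1)^0·1.0000/(1)·0.8841^2·0.4673^0 = +0.781618
  k=1: (−1)^1·1.0000/(1)·0.8841^0·0.4673^2 = -0.218382
d^1_{0,0}(0.9725) = +0.781618 -0.218382 = +0.563236

d=0.5632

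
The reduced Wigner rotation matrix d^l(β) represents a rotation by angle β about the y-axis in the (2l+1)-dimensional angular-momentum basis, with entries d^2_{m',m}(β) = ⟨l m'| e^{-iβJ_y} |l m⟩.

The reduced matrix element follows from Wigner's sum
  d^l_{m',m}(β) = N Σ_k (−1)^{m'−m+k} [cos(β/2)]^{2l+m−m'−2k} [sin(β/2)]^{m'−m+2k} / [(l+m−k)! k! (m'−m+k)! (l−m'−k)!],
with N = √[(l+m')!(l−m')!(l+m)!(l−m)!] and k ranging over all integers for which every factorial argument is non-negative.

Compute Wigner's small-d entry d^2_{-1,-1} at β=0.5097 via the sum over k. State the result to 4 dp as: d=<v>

d^2_{-1,-1}(β=0.5097) via Wigner's sum:
Half-angle: c=0.967701, s=0.252100. N=√(1·6·1·6)=6.000000
The bounds max(0,m−m')=0 and min(l+m,l−m')=1 give 2 terms
  k=0: (−1)^0·6.0000/(6)·0.9677^4·0.2521^0 = +0.876930
  k=1: (−1)^1·6.0000/(2)·0.9677^2·0.2521^2 = -0.178546
d^2_{-1,-1}(0.5097) = +0.876930 -0.178546 = +0.698384

d=0.6984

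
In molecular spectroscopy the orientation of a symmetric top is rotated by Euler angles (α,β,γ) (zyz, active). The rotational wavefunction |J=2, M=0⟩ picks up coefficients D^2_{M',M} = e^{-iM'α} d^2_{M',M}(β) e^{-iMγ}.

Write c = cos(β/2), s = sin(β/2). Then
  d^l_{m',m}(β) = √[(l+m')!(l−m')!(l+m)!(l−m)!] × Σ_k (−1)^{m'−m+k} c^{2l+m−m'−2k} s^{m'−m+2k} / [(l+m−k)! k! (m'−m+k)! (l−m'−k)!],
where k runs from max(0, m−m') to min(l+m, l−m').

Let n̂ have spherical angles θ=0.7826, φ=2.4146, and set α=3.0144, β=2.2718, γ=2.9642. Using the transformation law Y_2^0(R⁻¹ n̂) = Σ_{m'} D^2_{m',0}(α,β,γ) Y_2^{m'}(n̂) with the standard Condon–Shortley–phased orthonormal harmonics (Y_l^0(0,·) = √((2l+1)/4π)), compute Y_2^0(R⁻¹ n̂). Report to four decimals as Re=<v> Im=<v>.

Need the full column D^2_{m',0} for m'=−2..2 at α=3.0144, β=2.2718, γ=2.9642.
cos(β/2)=0.421316, sin(β/2)=0.906914
d^2_{-2,0}: single k=2 term ⇒ +0.357622;  D = +0.346113-0.089996i
d^2_{-1,0}: k∈[1..2] ⇒ +0.166137 -0.769807 = -0.603670;  D = +0.598793-0.076576i
d^2_{0,0}: k∈[0..2] ⇒ +0.031509 -0.583994 +0.676494 = +0.124009;  D = +0.124009+0.000000i
d^2_{1,0}: k∈[0..1] ⇒ -0.166137 +0.769807 = +0.603670;  D = -0.598793-0.076576i
d^2_{2,0}: single k=0 term ⇒ +0.357622;  D = +0.346113+0.089996i
Y_2^{m'}(θ=0.7826,φ=2.4146) and Σ D·Y over m':
  (+0.3461-0.0900i)·(+0.0224+0.1907i)  (+0.5988-0.0766i)·(-0.2886-0.2567i)  (+0.1240+0.0000i)·(+0.1603+0.0000i)  (-0.5988-0.0766i)·(+0.2886-0.2567i)  (+0.3461+0.0900i)·(+0.0224-0.1907i)
Y_2^0(R⁻¹ n̂) = -0.315242+0.000000i

Re=-0.3152 Im=0.0000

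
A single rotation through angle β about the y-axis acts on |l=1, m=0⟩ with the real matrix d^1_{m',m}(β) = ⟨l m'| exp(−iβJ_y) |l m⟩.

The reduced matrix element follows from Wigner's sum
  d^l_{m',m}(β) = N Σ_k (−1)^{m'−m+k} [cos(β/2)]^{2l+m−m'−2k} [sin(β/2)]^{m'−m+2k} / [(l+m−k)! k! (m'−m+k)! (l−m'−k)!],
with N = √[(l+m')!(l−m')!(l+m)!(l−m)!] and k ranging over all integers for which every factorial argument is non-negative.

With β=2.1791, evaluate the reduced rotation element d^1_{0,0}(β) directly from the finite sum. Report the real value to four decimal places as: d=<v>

d=-0.5715

d^1_{0,0}(β=2.1791) via Wigner's sum:
c=cos(2.1791/2)=0.462884, s=sin(2.1791/2)=0.886419; N=√[1·1·1·1]=1.000000
k: max(0,(0)−(0))=0 … min(1+(0),1−(0))=1
  k=0: (−1)^0·1.0000/(1)·0.4629^2·0.8864^0 = +0.214262
  k=1: (−1)^1·1.0000/(1)·0.4629^0·0.8864^2 = -0.785738
d^1_{0,0}(2.1791) = +0.214262 -0.785738 = -0.571476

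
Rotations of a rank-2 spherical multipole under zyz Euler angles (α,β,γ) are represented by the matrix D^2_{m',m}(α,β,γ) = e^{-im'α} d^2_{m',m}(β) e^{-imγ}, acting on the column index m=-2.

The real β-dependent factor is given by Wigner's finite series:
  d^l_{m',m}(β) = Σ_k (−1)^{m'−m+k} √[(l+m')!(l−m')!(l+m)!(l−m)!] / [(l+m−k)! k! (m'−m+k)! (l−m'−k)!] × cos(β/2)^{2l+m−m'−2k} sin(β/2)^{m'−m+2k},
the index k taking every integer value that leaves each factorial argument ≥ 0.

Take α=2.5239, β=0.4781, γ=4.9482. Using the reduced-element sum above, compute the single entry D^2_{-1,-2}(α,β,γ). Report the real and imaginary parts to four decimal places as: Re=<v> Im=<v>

Split into d^2_{-1,-2}(β=0.4781) × two z-phases.
Half-angle: c=0.971563, s=0.236780. N=√(1·6·1·24)=12.000000
The bounds max(0,m−m')=0 and min(l+m,l−m')=0 give 1 term
  k=0: (−1)^1·12.0000/(6)·0.9716^3·0.2368^1 = -0.434298
d^2_{-1,-2}(0.4781) = -0.434298
Attach z-rotation phases: D = e^{-i(-1)(2.5239)}·(-0.434298)·e^{-i(-2)(4.9482)} = -0.429673+0.063213i

Re=-0.4297 Im=0.0632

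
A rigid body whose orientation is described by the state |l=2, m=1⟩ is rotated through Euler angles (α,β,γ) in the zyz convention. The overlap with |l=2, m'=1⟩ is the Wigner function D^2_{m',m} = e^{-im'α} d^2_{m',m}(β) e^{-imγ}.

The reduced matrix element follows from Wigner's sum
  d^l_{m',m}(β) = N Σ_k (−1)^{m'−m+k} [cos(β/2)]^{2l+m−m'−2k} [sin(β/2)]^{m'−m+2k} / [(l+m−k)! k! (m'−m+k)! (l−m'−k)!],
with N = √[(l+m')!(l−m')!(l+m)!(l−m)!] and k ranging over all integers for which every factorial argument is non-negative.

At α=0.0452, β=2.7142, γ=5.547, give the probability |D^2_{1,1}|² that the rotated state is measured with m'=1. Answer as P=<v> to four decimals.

P=0.0161

D^2_{1,1}(0.0452,2.7142,5.547) = e^{-i·1·0.0452}·d^2_{1,1}(2.7142)·e^{-i·1·5.547}. Compute d first:
Half-angle: c=0.212074, s=0.977254. N=√(6·1·6·1)=6.000000
The bounds max(0,m−m')=0 and min(l+m,l−m')=1 give 2 terms
  k=0: (−1)^0·6.0000/(6)·0.2121^4·0.9773^0 = +0.002023
  k=1: (−1)^1·6.0000/(2)·0.2121^2·0.9773^2 = -0.128857
d^2_{1,1}(2.7142) = +0.002023 -0.128857 = -0.126835
|D^2_{1,1}|² = |d^2_{1,1}(β)|² = (-0.126835)² = 0.016087 (the z-rotation phases have unit modulus)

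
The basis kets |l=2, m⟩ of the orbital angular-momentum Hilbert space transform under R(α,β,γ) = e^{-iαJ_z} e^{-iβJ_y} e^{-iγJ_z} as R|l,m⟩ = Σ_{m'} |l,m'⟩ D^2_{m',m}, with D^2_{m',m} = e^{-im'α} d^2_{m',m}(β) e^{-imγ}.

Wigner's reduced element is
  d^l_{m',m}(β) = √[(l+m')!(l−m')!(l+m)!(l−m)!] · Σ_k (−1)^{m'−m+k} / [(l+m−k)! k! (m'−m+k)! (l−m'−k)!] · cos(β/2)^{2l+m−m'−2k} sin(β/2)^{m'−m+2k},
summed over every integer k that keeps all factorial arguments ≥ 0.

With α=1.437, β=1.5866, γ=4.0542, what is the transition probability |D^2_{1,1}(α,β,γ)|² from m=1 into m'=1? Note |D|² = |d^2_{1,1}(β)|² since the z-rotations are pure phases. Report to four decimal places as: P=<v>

Split into d^2_{1,1}(β=1.5866) × two z-phases.
c=cos(1.5866/2)=0.701497, s=sin(1.5866/2)=0.712672; N=√[6·1·6·1]=6.000000
The bounds max(0,m−m')=0 and min(l+m,l−m')=1 give 2 terms
  k=0: (−1)^0·6.0000/(6)·0.7015^4·0.7127^0 = +0.242161
  k=1: (−1)^1·6.0000/(2)·0.7015^2·0.7127^2 = -0.749813
d^2_{1,1}(1.5866) = +0.242161 -0.749813 = -0.507652
|D^2_{1,1}|² = |d^2_{1,1}(β)|² = (-0.507652)² = 0.257710 (the z-rotation phases have unit modulus)

P=0.2577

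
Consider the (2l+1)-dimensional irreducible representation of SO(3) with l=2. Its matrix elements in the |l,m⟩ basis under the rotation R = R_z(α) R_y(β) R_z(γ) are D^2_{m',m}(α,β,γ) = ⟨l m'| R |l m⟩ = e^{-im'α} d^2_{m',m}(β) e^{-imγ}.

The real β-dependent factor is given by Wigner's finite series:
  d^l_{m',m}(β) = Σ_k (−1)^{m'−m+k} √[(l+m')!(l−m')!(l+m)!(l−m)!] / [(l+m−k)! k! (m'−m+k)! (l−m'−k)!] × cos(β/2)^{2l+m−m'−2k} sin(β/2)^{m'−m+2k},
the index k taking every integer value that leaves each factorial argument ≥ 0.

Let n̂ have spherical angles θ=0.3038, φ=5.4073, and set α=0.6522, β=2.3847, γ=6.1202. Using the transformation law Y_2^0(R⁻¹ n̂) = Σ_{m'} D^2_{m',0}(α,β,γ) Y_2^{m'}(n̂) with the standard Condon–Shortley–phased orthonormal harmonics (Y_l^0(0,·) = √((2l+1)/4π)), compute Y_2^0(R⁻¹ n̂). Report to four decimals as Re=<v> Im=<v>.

Re=0.1285 Im=0.0000

Need the full column D^2_{m',0} for m'=−2..2 at α=0.6522, β=2.3847, γ=6.1202.
cos(β/2)=0.369477, sin(β/2)=0.929240
d^2_{-2,0}: single k=2 term ⇒ +0.288740;  D = +0.076013+0.278555i
d^2_{-1,0}: k∈[1..2] ⇒ +0.114806 -0.726184 = -0.611378;  D = -0.485893-0.371067i
d^2_{0,0}: k∈[0..2] ⇒ +0.018636 -0.471510 +0.745609 = +0.292735;  D = +0.292735+0.000000i
d^2_{1,0}: k∈[0..1] ⇒ -0.114806 +0.726184 = +0.611378;  D = +0.485893-0.371067i
d^2_{2,0}: single k=0 term ⇒ +0.288740;  D = +0.076013-0.278555i
Y_2^{m'}(θ=0.3038,φ=5.4073) and Σ D·Y over m':
  (+0.0760+0.2786i)·(-0.0062+0.0340i)  (-0.4859-0.3711i)·(+0.1412+0.1694i)  (+0.2927+0.0000i)·(+0.5461+0.0000i)  (+0.4859-0.3711i)·(-0.1412+0.1694i)  (+0.0760-0.2786i)·(-0.0062-0.0340i)
Y_2^0(R⁻¹ n̂) = +0.128463+0.000000i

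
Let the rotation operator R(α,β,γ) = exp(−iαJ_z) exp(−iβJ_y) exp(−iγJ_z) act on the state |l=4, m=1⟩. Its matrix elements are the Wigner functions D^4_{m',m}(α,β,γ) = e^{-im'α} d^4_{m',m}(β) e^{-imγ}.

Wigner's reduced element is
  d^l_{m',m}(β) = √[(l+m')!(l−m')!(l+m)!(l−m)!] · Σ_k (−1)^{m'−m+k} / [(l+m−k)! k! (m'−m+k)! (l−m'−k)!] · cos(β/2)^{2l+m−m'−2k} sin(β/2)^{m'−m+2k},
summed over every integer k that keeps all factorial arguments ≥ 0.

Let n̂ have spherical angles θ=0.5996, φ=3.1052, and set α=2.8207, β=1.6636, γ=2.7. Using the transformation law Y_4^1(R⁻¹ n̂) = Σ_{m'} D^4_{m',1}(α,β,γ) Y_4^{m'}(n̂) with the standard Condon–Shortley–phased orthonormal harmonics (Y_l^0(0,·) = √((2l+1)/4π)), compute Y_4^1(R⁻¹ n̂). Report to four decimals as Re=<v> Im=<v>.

Re=0.2813 Im=0.0754

Need the full column D^4_{m',1} for m'=−4..4 at α=2.8207, β=1.6636, γ=2.7.
cos(β/2)=0.673546, sin(β/2)=0.739145
d^4_{-4,1}: single k=5 term ⇒ +0.504481;  D = -0.335978+0.376323i
d^4_{-3,1}: k∈[4..5] ⇒ +0.812657 -0.587196 = +0.225462;  D = +0.195538-0.112240i
d^4_{-2,1}: k∈[3..5] ⇒ +0.791665 -1.430069 +0.344438 = -0.293966;  D = +0.288095-0.058457i
d^4_{-1,1}: k∈[2..5] ⇒ +0.510111 -1.842934 +1.109696 -0.089092 = -0.312219;  D = -0.309948-0.037593i
d^4_{0,1}: k∈[1..4] ⇒ +0.207882 -1.502079 +1.808910 -0.363070 = +0.151644;  D = -0.137097-0.064809i
d^4_{1,1}: k∈[0..3] ⇒ +0.042358 -0.765166 +1.842934 -0.739797 = +0.380329;  D = +0.275024+0.262701i
d^4_{2,1}: k∈[0..2] ⇒ -0.197214 +1.187497 -0.953379 = +0.036904;  D = -0.017284-0.032606i
d^4_{3,1}: k∈[0..1] ⇒ +0.404888 -0.812657 = -0.407770;  D = -0.067591-0.402129i
d^4_{4,1}: single k=0 term ⇒ -0.418910;  D = -0.064409+0.413928i
Y_4^{m'}(θ=0.5996,φ=3.1052) and Σ D·Y over m':
  (-0.3360+0.3763i)·(+0.0444+0.0065i)  (+0.1955-0.1122i)·(-0.1846-0.0202i)  (+0.2881-0.0585i)·(+0.4006+0.0292i)  (-0.3099-0.0376i)·(-0.3900-0.0142i)  (-0.1371-0.0648i)·(-0.1257+0.0000i)  (+0.2750+0.2627i)·(+0.3900-0.0142i)  (-0.0173-0.0326i)·(+0.4006-0.0292i)  (-0.0676-0.4021i)·(+0.1846-0.0202i)  (-0.0644+0.4139i)·(+0.0444-0.0065i)
Y_4^1(R⁻¹ n̂) = +0.281338+0.075430i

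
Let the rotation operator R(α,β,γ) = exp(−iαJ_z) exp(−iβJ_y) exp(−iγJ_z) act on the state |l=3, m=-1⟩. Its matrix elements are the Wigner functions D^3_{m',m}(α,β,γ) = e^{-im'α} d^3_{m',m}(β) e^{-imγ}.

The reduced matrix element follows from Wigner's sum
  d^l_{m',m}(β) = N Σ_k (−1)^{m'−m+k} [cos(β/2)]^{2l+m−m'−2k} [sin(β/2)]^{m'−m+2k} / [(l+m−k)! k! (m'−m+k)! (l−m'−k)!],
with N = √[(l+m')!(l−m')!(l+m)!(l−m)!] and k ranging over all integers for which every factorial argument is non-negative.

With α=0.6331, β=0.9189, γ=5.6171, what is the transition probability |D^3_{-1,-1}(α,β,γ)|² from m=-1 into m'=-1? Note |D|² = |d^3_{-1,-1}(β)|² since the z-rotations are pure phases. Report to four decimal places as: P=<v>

P=0.0964

Split into d^3_{-1,-1}(β=0.9189) × two z-phases.
Half-angle: c=0.896297, s=0.443455. N=√(2·24·2·24)=48.000000
The bounds max(0,m−m')=0 and min(l+m,l−m')=2 give 3 terms
  k=0: (−1)^0·48.0000/(48)·0.8963^6·0.4435^0 = +0.518454
  k=1: (−1)^1·48.0000/(6)·0.8963^4·0.4435^2 = -1.015305
  k=2: (−1)^2·48.0000/(8)·0.8963^2·0.4435^4 = +0.186403
d^3_{-1,-1}(0.9189) = +0.518454 -1.015305 +0.186403 = -0.310447
|D^3_{-1,-1}|² = |d^3_{-1,-1}(β)|² = (-0.310447)² = 0.096377 (the z-rotation phases have unit modulus)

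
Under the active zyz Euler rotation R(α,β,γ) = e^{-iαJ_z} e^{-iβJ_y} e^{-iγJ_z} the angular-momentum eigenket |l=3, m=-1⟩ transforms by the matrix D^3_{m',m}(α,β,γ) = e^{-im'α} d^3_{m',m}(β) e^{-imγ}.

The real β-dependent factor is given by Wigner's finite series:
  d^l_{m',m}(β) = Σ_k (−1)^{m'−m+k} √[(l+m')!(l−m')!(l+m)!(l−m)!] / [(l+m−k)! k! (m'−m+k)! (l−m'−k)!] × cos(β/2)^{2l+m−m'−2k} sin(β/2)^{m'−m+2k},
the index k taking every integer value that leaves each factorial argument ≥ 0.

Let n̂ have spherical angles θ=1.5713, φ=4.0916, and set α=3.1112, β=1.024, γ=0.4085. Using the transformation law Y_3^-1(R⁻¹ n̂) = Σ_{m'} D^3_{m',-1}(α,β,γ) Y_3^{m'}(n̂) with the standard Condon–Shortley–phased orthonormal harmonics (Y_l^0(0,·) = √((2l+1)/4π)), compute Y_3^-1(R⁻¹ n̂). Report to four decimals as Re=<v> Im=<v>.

Re=0.0249 Im=-0.0271

Need the full column D^3_{m',-1} for m'=−3..3 at α=3.1112, β=1.024, γ=0.4085.
cos(β/2)=0.871766, sin(β/2)=0.489922
d^3_{-3,-1}: single k=2 term ⇒ +0.536908;  D = -0.510102-0.167528i
d^3_{-2,-1}: k∈[1..2] ⇒ +0.780059 -0.492732 = +0.287327;  D = +0.270132+0.097907i
d^3_{-1,-1}: k∈[0..2] ⇒ +0.438936 -1.109032 +0.262699 = -0.407397;  D = +0.378621+0.150396i
d^3_{0,-1}: k∈[0..2] ⇒ -0.854512 +0.809641 -0.085236 = -0.130107;  D = -0.119402-0.051683i
d^3_{1,-1}: k∈[0..2] ⇒ +0.831774 -0.350265 +0.013828 = +0.495336;  D = -0.448390-0.210487i
d^3_{2,-1}: k∈[0..1] ⇒ -0.492732 +0.077810 = -0.414922;  D = -0.370066-0.187648i
d^3_{3,-1}: single k=0 term ⇒ +0.169571;  D = -0.148839-0.081249i
Y_3^{m'}(θ=1.5713,φ=4.0916) and Σ D·Y over m':
  (-0.5101-0.1675i)·(+0.3996+0.1199i)  (+0.2701+0.0979i)·(+0.0002+0.0005i)  (+0.3786+0.1504i)·(+0.1880-0.2629i)  (-0.1194-0.0517i)·(+0.0006+0.0000i)  (-0.4484-0.2105i)·(-0.1880-0.2629i)  (-0.3701-0.1876i)·(+0.0002-0.0005i)  (-0.1488-0.0812i)·(-0.3996+0.1199i)
Y_3^-1(R⁻¹ n̂) = +0.024918-0.027058i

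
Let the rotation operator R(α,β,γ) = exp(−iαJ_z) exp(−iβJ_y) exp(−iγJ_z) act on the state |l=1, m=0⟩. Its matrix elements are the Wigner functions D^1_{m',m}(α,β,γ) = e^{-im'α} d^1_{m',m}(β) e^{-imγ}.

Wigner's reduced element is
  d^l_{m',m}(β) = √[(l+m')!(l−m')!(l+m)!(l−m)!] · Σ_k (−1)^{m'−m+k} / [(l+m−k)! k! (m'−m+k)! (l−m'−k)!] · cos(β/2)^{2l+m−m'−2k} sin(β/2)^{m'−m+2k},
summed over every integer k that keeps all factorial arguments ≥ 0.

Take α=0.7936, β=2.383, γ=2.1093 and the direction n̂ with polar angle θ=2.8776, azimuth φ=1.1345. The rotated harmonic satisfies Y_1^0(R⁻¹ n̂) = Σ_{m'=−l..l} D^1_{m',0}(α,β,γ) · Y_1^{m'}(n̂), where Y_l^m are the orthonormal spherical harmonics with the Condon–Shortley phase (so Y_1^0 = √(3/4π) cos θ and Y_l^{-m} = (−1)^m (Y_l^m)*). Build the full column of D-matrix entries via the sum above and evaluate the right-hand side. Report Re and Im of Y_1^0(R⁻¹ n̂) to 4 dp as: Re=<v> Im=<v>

Need the full column D^1_{m',0} for m'=−1..1 at α=0.7936, β=2.383, γ=2.1093.
cos(β/2)=0.370267, sin(β/2)=0.928925
d^1_{-1,0}: single k=1 term ⇒ +0.486419;  D = +0.341118+0.346760i
d^1_{0,0}: k∈[0..1] ⇒ +0.137098 -0.862902 = -0.725805;  D = -0.725805+0.000000i
d^1_{1,0}: single k=0 term ⇒ -0.486419;  D = -0.341118+0.346760i
Y_1^{m'}(θ=2.8776,φ=1.1345) and Σ D·Y over m':
  (+0.3411+0.3468i)·(+0.0381-0.0817i)  (-0.7258+0.0000i)·(-0.4717+0.0000i)  (-0.3411+0.3468i)·(-0.0381-0.0817i)
Y_1^0(R⁻¹ n̂) = +0.425001+0.000000i

Re=0.4250 Im=0.0000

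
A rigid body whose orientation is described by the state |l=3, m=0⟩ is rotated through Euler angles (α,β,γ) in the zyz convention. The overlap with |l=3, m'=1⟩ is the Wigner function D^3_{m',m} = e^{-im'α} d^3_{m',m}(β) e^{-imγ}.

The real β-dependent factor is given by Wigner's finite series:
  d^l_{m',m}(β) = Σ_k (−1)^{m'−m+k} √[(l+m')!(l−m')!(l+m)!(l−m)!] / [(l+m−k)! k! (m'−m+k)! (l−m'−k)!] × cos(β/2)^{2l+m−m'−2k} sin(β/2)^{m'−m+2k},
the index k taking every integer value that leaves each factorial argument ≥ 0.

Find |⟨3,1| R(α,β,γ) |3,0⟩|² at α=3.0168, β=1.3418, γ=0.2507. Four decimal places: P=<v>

D^3_{1,0}(3.0168,1.3418,0.2507) = e^{-i·1·3.0168}·d^3_{1,0}(1.3418)·e^{-i·0·0.2507}. Compute d first:
c=cos(1.3418/2)=0.783262, s=sin(1.3418/2)=0.621691; N=√[24·2·6·6]=41.569219
The bounds max(0,m−m')=0 and min(l+m,l−m')=2 give 3 terms
  k=0: (−1)^1·41.5692/(12)·0.7833^5·0.6217^1 = -0.634895
  k=1: (−1)^2·41.5692/(4)·0.7833^3·0.6217^3 = +1.199936
  k=2: (−1)^3·41.5692/(12)·0.7833^1·0.6217^5 = -0.251983
d^3_{1,0}(1.3418) = -0.634895 +1.199936 -0.251983 = +0.313057
|D^3_{1,0}|² = |d^3_{1,0}(β)|² = (+0.313057)² = 0.098005 (the z-rotation phases have unit modulus)

P=0.0980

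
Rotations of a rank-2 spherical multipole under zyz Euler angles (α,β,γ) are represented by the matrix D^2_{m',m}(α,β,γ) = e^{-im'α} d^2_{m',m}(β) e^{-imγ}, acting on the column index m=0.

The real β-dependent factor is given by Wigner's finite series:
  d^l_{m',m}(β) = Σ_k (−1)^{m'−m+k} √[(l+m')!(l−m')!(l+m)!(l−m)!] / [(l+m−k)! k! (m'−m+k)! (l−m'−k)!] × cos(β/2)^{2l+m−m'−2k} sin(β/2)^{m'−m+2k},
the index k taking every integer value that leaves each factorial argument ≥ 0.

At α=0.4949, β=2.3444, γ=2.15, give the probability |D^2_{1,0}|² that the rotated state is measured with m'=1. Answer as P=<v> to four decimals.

P=0.3748

First d^2_{1,0}(β=2.3444), then the phase factors e^{-i(1)α} and e^{-i(0)γ}:
Half-angle: c=0.388125, s=0.921607. N=√(6·1·2·2)=4.898979
The bounds max(0,m−m')=0 and min(l+m,l−m')=1 give 2 terms
  k=0: (−1)^1·4.8990/(2)·0.3881^3·0.9216^1 = -0.131989
  k=1: (−1)^2·4.8990/(2)·0.3881^1·0.9216^3 = +0.744191
d^2_{1,0}(2.3444) = -0.131989 +0.744191 = +0.612202
|D^2_{1,0}|² = |d^2_{1,0}(β)|² = (+0.612202)² = 0.374791 (the z-rotation phases have unit modulus)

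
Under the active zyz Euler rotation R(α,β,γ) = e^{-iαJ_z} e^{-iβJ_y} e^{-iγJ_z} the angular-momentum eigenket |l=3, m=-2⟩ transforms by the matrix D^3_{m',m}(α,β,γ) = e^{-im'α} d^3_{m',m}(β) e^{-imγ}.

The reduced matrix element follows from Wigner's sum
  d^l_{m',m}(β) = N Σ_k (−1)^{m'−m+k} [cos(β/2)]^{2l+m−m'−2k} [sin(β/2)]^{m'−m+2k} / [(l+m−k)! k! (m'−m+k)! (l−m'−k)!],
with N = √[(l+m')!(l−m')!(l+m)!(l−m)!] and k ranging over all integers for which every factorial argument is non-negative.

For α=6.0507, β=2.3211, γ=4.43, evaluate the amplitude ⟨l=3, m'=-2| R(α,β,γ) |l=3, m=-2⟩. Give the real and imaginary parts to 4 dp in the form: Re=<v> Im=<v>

First d^3_{-2,-2}(β=2.3211), then the phase factors e^{-i(-2)α} and e^{-i(-2)γ}:
c=cos(2.3211/2)=0.398835, s=sin(2.3211/2)=0.917023; N=√[1·120·1·120]=120.000000
Admissible k: 0..1 (factorial args all ≥0)
  k=0: (−1)^0·120.0000/(120)·0.3988^6·0.9170^0 = +0.004025
  k=1: (−1)^1·120.0000/(24)·0.3988^4·0.9170^2 = -0.106391
d^3_{-2,-2}(2.3211) = +0.004025 -0.106391 = -0.102366
Attach z-rotation phases: D = e^{-i(-2)(6.0507)}·(-0.102366)·e^{-i(-2)(4.43)} = +0.052722-0.087745i

Re=0.0527 Im=-0.0877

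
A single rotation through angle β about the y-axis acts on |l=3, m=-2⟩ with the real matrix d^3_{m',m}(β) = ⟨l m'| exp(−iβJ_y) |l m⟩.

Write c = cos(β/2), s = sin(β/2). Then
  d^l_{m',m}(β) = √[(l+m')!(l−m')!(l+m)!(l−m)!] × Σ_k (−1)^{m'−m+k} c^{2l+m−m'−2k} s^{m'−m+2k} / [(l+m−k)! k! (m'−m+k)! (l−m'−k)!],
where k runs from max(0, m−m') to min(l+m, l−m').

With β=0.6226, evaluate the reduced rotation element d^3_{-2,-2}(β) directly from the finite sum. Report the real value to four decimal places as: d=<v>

d^3_{-2,-2}(β=0.6226) via Wigner's sum:
Half-angle: c=0.951936, s=0.306296. N=√(1·120·1·120)=120.000000
k∈{0,1} keeps every argument non-negative
  k=0: (−1)^0·120.0000/(120)·0.9519^6·0.3063^0 = +0.744127
  k=1: (−1)^1·120.0000/(24)·0.9519^4·0.3063^2 = -0.385199
d^3_{-2,-2}(0.6226) = +0.744127 -0.385199 = +0.358928

d=0.3589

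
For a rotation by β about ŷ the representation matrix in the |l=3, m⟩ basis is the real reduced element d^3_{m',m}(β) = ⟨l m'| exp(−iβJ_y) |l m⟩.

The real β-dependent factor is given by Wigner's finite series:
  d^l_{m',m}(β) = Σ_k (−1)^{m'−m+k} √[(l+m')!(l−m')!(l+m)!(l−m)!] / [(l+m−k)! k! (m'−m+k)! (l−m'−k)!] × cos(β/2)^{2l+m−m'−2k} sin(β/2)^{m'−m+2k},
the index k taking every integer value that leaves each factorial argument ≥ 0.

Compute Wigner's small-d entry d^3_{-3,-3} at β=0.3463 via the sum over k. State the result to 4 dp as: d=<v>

d^3_{-3,-3}(β=0.3463) via Wigner's sum:
Half-angle: c=0.985047, s=0.172286. N=√(1·720·1·720)=720.000000
The bounds max(0,m−m')=0 and min(l+m,l−m')=0 give 1 term
  k=0: (−1)^0·720.0000/(720)·0.9850^6·0.1723^0 = +0.913570
d^3_{-3,-3}(0.3463) = +0.913570

d=0.9136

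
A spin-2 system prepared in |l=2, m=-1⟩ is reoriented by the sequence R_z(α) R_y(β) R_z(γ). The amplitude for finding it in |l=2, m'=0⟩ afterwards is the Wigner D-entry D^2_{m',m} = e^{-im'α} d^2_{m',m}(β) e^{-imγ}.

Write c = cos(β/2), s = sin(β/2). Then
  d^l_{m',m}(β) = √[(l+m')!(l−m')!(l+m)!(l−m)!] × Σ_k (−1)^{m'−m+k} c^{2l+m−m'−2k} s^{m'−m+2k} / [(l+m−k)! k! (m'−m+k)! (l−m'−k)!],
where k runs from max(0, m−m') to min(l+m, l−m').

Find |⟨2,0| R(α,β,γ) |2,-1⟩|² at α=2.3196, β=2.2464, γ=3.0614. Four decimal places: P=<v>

Split into d^2_{0,-1}(β=2.2464) × two z-phases.
Half-angle: c=0.432800, s=0.901490. N=√(2·2·1·6)=4.898979
k: max(0,(-1)−(0))=0 … min(2+(-1),2−(0))=1
  k=0: (−1)^1·4.8990/(2)·0.4328^3·0.9015^1 = -0.179019
  k=1: (−1)^2·4.8990/(2)·0.4328^1·0.9015^3 = +0.776686
d^2_{0,-1}(2.2464) = -0.179019 +0.776686 = +0.597668
|D^2_{0,-1}|² = |d^2_{0,-1}(β)|² = (+0.597668)² = 0.357207 (the z-rotation phases have unit modulus)

P=0.3572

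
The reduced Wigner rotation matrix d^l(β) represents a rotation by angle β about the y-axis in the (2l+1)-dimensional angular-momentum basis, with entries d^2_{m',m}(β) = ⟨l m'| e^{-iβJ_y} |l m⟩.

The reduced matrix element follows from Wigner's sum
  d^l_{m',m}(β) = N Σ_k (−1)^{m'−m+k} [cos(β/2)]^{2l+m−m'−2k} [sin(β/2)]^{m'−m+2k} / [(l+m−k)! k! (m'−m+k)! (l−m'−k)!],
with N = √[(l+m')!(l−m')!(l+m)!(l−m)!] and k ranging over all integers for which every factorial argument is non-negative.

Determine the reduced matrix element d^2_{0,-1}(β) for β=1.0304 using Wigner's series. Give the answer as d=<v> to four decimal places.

d=-0.5403

d^2_{0,-1}(β=1.0304) via Wigner's sum:
c=cos(1.0304/2)=0.870194, s=sin(1.0304/2)=0.492709; N=√[2·2·1·6]=4.898979
k: max(0,(-1)−(0))=0 … min(2+(-1),2−(0))=1
  k=0: (−1)^1·4.8990/(2)·0.8702^3·0.4927^1 = -0.795270
  k=1: (−1)^2·4.8990/(2)·0.8702^1·0.4927^3 = +0.254955
d^2_{0,-1}(1.0304) = -0.795270 +0.254955 = -0.540315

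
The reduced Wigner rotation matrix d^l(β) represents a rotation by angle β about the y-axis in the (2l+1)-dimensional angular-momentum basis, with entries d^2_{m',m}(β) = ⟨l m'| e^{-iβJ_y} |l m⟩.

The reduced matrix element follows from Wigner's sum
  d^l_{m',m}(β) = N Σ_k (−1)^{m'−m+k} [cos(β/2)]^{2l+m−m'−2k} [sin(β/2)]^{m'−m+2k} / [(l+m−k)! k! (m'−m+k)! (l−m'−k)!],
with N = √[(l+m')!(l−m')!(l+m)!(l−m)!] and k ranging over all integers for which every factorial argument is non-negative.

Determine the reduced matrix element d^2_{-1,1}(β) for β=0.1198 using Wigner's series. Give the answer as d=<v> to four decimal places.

d=0.0107

d^2_{-1,1}(β=0.1198) via Wigner's sum:
c=cos(0.1198/2)=0.998207, s=sin(0.1198/2)=0.059864; N=√[1·6·6·1]=6.000000
k∈{2,3} keeps every argument non-negative
  k=2: (−1)^0·6.0000/(2)·0.9982^2·0.0599^2 = +0.010713
  k=3: (−1)^1·6.0000/(6)·0.9982^0·0.0599^4 = -0.000013
d^2_{-1,1}(0.1198) = +0.010713 -0.000013 = +0.010700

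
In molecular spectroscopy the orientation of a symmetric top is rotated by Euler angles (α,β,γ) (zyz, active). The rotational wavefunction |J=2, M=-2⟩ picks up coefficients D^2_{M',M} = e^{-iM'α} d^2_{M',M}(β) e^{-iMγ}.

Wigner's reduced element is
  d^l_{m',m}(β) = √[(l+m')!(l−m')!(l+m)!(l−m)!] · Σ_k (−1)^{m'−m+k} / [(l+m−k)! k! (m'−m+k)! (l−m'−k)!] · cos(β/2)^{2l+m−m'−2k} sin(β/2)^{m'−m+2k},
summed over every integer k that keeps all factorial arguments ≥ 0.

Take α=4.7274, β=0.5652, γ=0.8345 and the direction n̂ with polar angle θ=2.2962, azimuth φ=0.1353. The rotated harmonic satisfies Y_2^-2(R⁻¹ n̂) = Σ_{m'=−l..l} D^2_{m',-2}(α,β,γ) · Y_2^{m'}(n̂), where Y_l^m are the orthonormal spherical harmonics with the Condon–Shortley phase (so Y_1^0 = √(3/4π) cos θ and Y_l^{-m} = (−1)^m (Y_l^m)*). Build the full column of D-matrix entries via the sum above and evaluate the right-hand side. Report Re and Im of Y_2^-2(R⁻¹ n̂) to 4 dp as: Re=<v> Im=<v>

Need the full column D^2_{m',-2} for m'=−2..2 at α=4.7274, β=0.5652, γ=0.8345.
cos(β/2)=0.960334, sin(β/2)=0.278853
d^2_{-2,-2}: single k=0 term ⇒ +0.850528;  D = +0.108761-0.843545i
d^2_{-1,-2}: single k=0 term ⇒ -0.493938;  D = -0.490776-0.055802i
d^2_{0,-2}: single k=0 term ⇒ +0.175660;  D = -0.017223+0.174813i
d^2_{1,-2}: single k=0 term ⇒ -0.041647;  D = +0.041503+0.003461i
d^2_{2,-2}: single k=0 term ⇒ +0.006047;  D = +0.000412-0.006032i
Y_2^{m'}(θ=2.2962,φ=0.1353) and Σ D·Y over m':
  (+0.1088-0.8435i)·(+0.2084-0.0578i)  (-0.4908-0.0558i)·(-0.3800+0.0517i)  (-0.0172+0.1748i)·(+0.1011+0.0000i)  (+0.0415+0.0035i)·(+0.3800+0.0517i)  (+0.0004-0.0060i)·(+0.2084+0.0578i)
Y_2^-2(R⁻¹ n̂) = +0.177564-0.166357i

Re=0.1776 Im=-0.1664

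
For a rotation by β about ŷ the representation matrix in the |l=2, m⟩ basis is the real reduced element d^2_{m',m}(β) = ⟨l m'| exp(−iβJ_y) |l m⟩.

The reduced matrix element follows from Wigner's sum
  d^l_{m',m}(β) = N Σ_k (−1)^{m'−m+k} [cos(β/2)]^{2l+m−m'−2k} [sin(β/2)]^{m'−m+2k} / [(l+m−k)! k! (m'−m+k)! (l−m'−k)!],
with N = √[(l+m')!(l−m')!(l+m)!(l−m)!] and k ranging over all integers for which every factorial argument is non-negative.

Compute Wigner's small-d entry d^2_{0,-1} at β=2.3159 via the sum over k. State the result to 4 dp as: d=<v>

d=0.6104

d^2_{0,-1}(β=2.3159) via Wigner's sum:
Half-angle: c=0.401218, s=0.915983. N=√(2·2·1·6)=4.898979
k: max(0,(-1)−(0))=0 … min(2+(-1),2−(0))=1
  k=0: (−1)^1·4.8990/(2)·0.4012^3·0.9160^1 = -0.144912
  k=1: (−1)^2·4.8990/(2)·0.4012^1·0.9160^3 = +0.755297
d^2_{0,-1}(2.3159) = -0.144912 +0.755297 = +0.610385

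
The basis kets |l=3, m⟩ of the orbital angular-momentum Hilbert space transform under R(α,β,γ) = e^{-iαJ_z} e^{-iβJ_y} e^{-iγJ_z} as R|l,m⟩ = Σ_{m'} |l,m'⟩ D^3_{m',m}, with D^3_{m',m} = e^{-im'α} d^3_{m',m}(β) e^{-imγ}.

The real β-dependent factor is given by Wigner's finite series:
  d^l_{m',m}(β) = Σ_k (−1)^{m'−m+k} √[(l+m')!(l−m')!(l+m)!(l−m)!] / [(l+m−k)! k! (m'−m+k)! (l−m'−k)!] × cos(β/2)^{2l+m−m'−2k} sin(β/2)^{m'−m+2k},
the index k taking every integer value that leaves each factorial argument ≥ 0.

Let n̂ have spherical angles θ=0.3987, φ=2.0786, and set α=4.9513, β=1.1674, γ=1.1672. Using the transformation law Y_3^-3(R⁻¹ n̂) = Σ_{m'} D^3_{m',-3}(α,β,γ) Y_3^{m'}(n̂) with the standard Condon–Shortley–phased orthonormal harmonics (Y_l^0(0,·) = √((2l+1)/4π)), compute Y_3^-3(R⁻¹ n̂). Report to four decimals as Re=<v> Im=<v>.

Re=0.4165 Im=0.0208

Need the full column D^3_{m',-3} for m'=−3..3 at α=4.9513, β=1.1674, γ=1.1672.
cos(β/2)=0.834429, sin(β/2)=0.551115
d^3_{-3,-3}: single k=0 term ⇒ +0.337549;  D = +0.297184-0.160066i
d^3_{-2,-3}: single k=0 term ⇒ -0.546092;  D = -0.365378-0.405851i
d^3_{-1,-3}: single k=0 term ⇒ +0.570280;  D = -0.321495+0.471021i
d^3_{0,-3}: single k=0 term ⇒ -0.434921;  D = +0.407040+0.153214i
d^3_{1,-3}: single k=0 term ⇒ +0.248768;  D = +0.030051-0.246946i
d^3_{2,-3}: single k=0 term ⇒ -0.103915;  D = -0.103194+0.012214i
d^3_{3,-3}: single k=0 term ⇒ +0.028019;  D = +0.009784+0.026255i
Y_3^{m'}(θ=0.3987,φ=2.0786) and Σ D·Y over m':
  (+0.2972-0.1601i)·(+0.0244+0.0012i)  (-0.3654-0.4059i)·(-0.0748+0.1206i)  (-0.3215+0.4710i)·(-0.1981-0.3559i)  (+0.4070+0.1532i)·(+0.4287+0.0000i)  (+0.0301-0.2469i)·(+0.1981-0.3559i)  (-0.1032+0.0122i)·(-0.0748-0.1206i)  (+0.0098+0.0263i)·(-0.0244+0.0012i)
Y_3^-3(R⁻¹ n̂) = +0.416510+0.020843i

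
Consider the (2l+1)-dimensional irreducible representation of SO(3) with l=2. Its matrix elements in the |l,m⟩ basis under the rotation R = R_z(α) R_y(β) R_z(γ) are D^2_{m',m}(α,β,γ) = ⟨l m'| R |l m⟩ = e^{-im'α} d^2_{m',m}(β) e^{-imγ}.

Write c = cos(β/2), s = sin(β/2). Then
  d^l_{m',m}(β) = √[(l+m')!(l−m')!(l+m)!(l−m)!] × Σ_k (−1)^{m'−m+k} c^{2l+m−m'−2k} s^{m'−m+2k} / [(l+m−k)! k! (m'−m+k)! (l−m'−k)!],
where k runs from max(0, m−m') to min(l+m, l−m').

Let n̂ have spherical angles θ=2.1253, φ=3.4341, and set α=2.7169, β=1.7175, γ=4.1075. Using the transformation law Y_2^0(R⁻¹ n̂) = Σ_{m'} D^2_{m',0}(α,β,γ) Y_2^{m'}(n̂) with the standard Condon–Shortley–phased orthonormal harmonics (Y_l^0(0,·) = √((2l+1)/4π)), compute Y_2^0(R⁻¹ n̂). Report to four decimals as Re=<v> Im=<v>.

Need the full column D^2_{m',0} for m'=−2..2 at α=2.7169, β=1.7175, γ=4.1075.
cos(β/2)=0.653384, sin(β/2)=0.757026
d^2_{-2,0}: single k=2 term ⇒ +0.599287;  D = +0.395796-0.449990i
d^2_{-1,0}: k∈[1..2] ⇒ +0.517241 -0.694348 = -0.177108;  D = +0.161374-0.072976i
d^2_{0,0}: k∈[0..2] ⇒ +0.182253 -0.978632 +0.328431 = -0.467948;  D = -0.467948+0.000000i
d^2_{1,0}: k∈[0..1] ⇒ -0.517241 +0.694348 = +0.177108;  D = -0.161374-0.072976i
d^2_{2,0}: single k=0 term ⇒ +0.599287;  D = +0.395796+0.449990i
Y_2^{m'}(θ=2.1253,φ=3.4341) and Σ D·Y over m':
  (+0.3958-0.4500i)·(+0.2328-0.1542i)  (+0.1614-0.0730i)·(+0.3311-0.0997i)  (-0.4679+0.0000i)·(-0.0531+0.0000i)  (-0.1614-0.0730i)·(-0.3311-0.0997i)  (+0.3958+0.4500i)·(+0.2328+0.1542i)
Y_2^0(R⁻¹ n̂) = +0.162660+0.000000i

Re=0.1627 Im=0.0000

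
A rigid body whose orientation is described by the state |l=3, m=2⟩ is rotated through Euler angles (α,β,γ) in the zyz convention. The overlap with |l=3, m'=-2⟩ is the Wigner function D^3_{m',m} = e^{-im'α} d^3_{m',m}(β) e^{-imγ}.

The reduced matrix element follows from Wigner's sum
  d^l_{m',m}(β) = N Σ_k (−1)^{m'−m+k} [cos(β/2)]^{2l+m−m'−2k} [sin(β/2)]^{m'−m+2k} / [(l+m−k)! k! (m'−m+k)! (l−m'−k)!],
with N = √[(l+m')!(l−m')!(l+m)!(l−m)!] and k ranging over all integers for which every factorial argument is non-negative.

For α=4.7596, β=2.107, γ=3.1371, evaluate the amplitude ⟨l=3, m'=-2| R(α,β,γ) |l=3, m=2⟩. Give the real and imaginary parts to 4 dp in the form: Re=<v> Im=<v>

Re=-0.2653 Im=-0.0275

Split into d^3_{-2,2}(β=2.107) × two z-phases.
With c≡cos(β/2)=0.494532 and s≡sin(β/2)=0.869159, N=[1·120·120·1]^{1/2}=120.000000
k∈{4,5} keeps every argument non-negative
  k=4: (−1)^0·120.0000/(24)·0.4945^2·0.8692^4 = +0.697841
  k=5: (−1)^1·120.0000/(120)·0.4945^0·0.8692^6 = -0.431118
d^3_{-2,2}(2.107) = +0.697841 -0.431118 = +0.266723
Attach z-rotation phases: D = e^{-i(-2)(4.7596)}·(+0.266723)·e^{-i(2)(3.1371)} = -0.265298-0.027532i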